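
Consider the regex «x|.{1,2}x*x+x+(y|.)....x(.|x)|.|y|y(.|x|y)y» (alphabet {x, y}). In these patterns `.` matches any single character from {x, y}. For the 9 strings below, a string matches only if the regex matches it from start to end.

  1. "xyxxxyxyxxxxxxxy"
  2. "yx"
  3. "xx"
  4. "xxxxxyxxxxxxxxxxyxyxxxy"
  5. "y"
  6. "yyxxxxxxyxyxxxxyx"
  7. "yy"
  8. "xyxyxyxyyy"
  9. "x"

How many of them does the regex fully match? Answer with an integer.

1 → no match
2 → no match
3 → no match
4 → no match
5 → match
6 → no match
7 → no match
8 → no match
9 → match
Total matched: 2

2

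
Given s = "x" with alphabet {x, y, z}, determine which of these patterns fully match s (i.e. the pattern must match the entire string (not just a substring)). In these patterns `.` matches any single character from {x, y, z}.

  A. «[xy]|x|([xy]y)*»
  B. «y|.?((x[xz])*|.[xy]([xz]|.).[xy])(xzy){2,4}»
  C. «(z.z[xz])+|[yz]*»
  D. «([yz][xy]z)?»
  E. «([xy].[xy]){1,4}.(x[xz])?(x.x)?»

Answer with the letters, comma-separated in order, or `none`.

A

A → match
B → no match
C → no match
D → no match
E → no match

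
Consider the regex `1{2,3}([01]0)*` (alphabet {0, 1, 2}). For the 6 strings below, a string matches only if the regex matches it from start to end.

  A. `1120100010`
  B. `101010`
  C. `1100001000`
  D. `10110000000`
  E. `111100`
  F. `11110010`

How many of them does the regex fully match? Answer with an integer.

1

A → no match
B → no match
C → match
D → no match
E → no match
F → no match
Total matched: 1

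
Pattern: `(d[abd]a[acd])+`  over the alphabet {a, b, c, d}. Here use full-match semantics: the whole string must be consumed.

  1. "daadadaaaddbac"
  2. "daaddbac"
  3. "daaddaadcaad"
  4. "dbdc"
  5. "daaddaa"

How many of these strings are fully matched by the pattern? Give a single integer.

1

1 → no match
2 → match
3 → no match
4 → no match
5 → no match
Total matched: 1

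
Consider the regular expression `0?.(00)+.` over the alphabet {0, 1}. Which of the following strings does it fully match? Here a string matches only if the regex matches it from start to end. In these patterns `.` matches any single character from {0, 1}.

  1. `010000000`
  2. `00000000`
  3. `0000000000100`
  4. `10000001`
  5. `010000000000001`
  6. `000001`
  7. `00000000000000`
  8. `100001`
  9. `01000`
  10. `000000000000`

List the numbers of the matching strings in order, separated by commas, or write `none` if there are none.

1, 2, 4, 5, 6, 7, 8, 9, 10

1 → match
2 → match
3 → no match
4 → match
5 → match
6 → match
7 → match
8 → match
9 → match
10 → match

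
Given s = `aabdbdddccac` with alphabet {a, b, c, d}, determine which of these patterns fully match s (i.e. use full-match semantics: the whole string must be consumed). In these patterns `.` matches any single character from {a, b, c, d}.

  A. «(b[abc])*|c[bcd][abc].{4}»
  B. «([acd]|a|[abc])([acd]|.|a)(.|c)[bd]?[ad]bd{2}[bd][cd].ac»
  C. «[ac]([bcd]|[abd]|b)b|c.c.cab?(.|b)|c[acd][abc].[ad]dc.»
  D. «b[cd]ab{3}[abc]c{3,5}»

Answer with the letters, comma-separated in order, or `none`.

A → no match
B → match
C → no match
D → no match — must start with `b`

B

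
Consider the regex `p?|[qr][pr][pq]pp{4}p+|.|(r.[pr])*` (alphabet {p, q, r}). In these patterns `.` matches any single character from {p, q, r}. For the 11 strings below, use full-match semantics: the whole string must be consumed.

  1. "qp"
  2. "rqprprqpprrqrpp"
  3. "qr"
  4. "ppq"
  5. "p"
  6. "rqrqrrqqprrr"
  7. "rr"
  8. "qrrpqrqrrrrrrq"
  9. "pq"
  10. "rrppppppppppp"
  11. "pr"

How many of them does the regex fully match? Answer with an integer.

2

1 → no match
2 → no match
3 → no match
4 → no match
5 → match
6 → no match
7 → no match
8 → no match
9 → no match
10 → match
11 → no match
Total matched: 2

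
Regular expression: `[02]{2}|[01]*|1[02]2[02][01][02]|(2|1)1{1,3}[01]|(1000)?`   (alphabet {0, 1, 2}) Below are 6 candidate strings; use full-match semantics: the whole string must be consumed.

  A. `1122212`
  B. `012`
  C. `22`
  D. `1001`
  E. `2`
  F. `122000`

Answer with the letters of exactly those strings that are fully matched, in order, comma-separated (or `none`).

A → no match
B → no match
C → match
D → match
E → no match
F → match

C, D, F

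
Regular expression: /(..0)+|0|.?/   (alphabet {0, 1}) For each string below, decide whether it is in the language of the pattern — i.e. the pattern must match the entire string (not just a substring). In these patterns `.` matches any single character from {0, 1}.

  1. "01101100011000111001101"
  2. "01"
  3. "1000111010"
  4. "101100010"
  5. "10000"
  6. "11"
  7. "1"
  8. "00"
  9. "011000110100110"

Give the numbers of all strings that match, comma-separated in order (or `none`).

7

1 → no match
2. "01" → no match
3. "1000111010" → no match
4. "101100010" → no match
5. "10000" → no match
6. "11" → no match
7. "1" → match
8. "00" → no match
9 → no match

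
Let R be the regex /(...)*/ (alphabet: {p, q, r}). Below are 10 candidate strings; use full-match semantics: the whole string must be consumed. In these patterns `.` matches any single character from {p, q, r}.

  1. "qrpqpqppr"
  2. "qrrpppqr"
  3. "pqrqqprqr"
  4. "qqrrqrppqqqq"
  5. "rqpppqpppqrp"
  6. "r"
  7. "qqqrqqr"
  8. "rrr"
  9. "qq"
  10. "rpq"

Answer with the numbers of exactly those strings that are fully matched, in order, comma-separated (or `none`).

1, 3, 4, 5, 8, 10

1 → match
2 → no match
3 → match
4 → match
5 → match
6 → no match
7 → no match
8 → match
9 → no match
10 → match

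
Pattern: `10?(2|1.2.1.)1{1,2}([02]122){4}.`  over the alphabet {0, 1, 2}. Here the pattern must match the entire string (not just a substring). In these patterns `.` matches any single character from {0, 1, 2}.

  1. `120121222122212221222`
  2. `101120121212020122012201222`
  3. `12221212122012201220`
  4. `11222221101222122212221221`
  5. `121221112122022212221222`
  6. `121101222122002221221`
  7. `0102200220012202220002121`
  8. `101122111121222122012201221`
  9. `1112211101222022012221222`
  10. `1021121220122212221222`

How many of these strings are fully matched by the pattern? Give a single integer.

1 → no match
2 → no match
3 → no match
4 → no match
5 → no match
6 → no match
7 → no match — must start with `1`
8 → match
9 → no match
10 → match
Total matched: 2

2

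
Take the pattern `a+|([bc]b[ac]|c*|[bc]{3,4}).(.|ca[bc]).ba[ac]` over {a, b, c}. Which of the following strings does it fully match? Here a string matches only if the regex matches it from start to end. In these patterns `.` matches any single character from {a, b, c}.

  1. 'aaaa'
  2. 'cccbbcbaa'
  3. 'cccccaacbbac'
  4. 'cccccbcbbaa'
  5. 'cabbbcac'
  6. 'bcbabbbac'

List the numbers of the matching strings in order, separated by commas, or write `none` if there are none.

1 → match
2 → match
3 → no match
4 → match
5 → no match
6 → match

1, 2, 4, 6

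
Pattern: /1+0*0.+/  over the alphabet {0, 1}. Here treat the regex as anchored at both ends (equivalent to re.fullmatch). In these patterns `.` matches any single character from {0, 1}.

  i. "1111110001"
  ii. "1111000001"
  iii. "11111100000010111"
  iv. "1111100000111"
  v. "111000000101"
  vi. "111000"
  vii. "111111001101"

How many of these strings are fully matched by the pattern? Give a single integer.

i → match
ii → match
iii → match
iv → match
v → match
vi → match
vii → match
Total matched: 7

7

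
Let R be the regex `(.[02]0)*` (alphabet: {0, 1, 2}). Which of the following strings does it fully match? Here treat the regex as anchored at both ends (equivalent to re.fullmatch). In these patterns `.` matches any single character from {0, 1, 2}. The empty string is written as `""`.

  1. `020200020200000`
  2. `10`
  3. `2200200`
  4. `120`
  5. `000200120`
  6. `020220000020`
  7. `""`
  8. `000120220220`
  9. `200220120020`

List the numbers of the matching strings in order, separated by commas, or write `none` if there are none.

1 → match
2 → no match
3 → no match
4 → match
5 → match
6 → match
7 → match
8 → match
9 → match

1, 4, 5, 6, 7, 8, 9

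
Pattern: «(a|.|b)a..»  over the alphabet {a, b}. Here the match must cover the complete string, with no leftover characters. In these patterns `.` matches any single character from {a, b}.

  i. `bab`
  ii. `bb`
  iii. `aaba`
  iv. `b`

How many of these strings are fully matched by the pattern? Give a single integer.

1

i → no match
ii → no match
iii → match
iv → no match
Total matched: 1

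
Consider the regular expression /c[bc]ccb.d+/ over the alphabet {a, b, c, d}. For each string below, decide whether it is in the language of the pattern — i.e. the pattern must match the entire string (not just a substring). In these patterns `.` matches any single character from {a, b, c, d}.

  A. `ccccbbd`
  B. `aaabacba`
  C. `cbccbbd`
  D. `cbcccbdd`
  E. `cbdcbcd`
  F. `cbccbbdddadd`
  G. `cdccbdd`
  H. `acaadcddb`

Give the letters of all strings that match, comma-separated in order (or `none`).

A, C

A. `ccccbbd` → match
B. `aaabacba` → no match — must start with `c`
C. `cbccbbd` → match
D. `cbcccbdd` → no match
E. `cbdcbcd` → no match
F. `cbccbbdddadd` → no match
G. `cdccbdd` → no match
H. `acaadcddb` → no match — must start with `c`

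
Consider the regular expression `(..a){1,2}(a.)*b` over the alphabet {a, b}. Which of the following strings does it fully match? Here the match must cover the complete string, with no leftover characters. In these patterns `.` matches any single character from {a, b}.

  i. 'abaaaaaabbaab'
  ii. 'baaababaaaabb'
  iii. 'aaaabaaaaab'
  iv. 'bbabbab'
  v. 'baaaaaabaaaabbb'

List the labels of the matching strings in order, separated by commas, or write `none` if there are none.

iii, iv

i → no match
ii → no match
iii → match
iv → match
v → no match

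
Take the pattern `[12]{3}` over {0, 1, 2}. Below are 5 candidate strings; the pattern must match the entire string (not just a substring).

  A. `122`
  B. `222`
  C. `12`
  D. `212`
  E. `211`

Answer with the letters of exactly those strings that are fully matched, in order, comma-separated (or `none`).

A → match
B → match
C → no match
D → match
E → match

A, B, D, E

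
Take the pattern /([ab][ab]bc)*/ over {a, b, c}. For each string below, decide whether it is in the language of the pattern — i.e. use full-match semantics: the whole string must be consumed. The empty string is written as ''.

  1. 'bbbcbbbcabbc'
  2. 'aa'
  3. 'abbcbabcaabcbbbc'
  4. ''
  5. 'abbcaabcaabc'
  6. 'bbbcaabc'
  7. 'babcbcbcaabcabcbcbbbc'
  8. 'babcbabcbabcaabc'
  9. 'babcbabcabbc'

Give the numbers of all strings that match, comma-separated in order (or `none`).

1, 3, 4, 5, 6, 8, 9

1. 'bbbcbbbcabbc' → match
2. 'aa' → no match
3 → match
4. '' → match
5. 'abbcaabcaabc' → match
6. 'bbbcaabc' → match
7 → no match
8 → match
9. 'babcbabcabbc' → match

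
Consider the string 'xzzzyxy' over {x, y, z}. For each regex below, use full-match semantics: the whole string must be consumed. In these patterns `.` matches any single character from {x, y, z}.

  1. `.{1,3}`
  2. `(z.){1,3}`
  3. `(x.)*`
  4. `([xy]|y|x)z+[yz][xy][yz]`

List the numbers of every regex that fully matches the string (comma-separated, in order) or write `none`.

4

1 → no match
2 → no match — must start with 'z'
3 → no match
4 → match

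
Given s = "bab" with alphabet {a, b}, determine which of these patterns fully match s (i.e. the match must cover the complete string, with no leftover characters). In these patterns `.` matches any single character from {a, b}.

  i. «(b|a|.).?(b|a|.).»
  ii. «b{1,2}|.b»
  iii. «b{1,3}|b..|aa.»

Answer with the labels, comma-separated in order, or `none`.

i, iii

i → match
ii → no match
iii → match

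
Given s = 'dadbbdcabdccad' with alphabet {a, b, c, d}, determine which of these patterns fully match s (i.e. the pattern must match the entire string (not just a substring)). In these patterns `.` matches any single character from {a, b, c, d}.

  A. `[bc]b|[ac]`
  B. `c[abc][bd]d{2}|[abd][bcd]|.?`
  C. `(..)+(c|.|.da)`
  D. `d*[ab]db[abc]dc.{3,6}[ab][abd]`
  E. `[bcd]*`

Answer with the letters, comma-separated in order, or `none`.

A → no match
B → no match
C → no match
D → match
E → no match

D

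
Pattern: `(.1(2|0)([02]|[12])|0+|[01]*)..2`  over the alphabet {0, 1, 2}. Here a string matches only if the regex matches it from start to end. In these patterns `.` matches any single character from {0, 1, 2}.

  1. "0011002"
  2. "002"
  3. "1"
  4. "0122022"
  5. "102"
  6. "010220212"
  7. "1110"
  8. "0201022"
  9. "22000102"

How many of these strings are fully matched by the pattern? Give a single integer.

4

1 → match
2 → match
3 → no match — must end with "2"
4 → match
5 → match
6 → no match
7 → no match — must end with "2"
8 → no match
9 → no match
Total matched: 4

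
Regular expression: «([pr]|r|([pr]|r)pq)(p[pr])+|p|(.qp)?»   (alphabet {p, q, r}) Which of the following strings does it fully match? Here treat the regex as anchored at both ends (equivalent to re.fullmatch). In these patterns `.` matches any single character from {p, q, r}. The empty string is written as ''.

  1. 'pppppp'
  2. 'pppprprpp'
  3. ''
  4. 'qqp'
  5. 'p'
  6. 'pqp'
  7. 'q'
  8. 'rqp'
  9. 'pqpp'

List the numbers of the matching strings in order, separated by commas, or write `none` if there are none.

2, 3, 4, 5, 6, 8

1 → no match
2 → match
3 → match
4 → match
5 → match
6 → match
7 → no match
8 → match
9 → no match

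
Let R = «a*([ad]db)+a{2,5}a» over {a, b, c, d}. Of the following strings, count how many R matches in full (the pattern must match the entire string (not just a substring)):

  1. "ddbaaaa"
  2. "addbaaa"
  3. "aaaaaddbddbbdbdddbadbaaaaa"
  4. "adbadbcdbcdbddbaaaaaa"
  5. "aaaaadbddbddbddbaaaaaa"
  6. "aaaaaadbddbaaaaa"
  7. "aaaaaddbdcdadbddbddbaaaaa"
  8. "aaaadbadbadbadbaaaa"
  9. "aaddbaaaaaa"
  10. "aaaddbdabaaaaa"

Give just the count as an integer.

1 → match
2 → match
3 → no match
4 → no match
5 → match
6 → match
7 → no match
8 → match
9 → match
10 → no match
Total matched: 6

6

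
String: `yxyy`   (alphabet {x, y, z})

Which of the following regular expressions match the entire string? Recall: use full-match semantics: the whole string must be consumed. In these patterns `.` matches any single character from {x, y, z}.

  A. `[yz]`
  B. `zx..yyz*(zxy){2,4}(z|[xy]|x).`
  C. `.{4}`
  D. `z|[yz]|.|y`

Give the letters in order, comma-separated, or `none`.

C

A → no match
B → no match — must start with `zx`
C → match
D → no match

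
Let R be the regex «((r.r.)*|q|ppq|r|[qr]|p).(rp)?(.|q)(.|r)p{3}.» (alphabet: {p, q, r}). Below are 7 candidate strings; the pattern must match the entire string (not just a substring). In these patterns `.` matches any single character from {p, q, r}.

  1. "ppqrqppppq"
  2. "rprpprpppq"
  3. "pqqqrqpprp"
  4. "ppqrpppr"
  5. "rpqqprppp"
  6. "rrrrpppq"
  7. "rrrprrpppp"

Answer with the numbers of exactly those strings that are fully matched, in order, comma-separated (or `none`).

1 → match
2 → match
3 → no match
4 → match
5 → no match
6 → match
7 → match

1, 2, 4, 6, 7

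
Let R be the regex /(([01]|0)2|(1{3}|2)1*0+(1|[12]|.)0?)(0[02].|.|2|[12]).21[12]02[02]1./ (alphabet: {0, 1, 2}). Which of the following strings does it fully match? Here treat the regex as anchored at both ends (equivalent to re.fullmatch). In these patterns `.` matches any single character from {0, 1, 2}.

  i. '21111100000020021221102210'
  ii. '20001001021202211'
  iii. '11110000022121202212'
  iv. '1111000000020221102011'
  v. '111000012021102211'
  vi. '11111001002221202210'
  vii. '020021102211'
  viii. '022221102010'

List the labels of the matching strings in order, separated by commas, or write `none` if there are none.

i → match
ii → match
iii → match
iv → match
v → match
vi → match
vii. '020021102211' → match
viii. '022221102010' → match

i, ii, iii, iv, v, vi, vii, viii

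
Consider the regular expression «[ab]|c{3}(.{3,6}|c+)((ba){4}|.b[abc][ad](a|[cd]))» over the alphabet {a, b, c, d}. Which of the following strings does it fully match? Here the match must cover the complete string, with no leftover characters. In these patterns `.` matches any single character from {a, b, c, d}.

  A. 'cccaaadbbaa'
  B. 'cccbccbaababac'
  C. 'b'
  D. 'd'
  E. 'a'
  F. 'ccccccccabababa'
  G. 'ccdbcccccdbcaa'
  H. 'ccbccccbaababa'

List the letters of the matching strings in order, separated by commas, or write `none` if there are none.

A, C, E

A. 'cccaaadbbaa' → match
B → no match
C. 'b' → match
D. 'd' → no match
E. 'a' → match
F → no match
G → no match
H → no match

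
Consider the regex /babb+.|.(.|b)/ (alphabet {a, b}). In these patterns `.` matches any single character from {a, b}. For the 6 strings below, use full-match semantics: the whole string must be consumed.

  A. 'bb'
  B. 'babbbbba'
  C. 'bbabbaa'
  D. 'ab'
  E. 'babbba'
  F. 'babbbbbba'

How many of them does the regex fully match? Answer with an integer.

5

A → match
B → match
C → no match
D → match
E → match
F → match
Total matched: 5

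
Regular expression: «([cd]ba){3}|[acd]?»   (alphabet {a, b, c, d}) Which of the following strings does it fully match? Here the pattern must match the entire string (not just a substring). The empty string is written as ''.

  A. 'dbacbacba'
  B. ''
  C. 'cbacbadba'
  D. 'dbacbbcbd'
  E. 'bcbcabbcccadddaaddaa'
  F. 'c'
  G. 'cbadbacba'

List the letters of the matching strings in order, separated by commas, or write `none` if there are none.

A → match
B → match
C → match
D → no match
E → no match
F → match
G → match

A, B, C, F, G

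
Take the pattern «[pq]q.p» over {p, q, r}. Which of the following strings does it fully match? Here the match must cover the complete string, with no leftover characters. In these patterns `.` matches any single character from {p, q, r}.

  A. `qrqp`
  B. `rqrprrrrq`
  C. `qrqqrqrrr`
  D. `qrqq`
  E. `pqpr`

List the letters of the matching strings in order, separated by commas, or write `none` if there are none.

A → no match
B → no match — must end with `p`
C → no match — must end with `p`
D → no match — must end with `p`
E → no match — must end with `p`

none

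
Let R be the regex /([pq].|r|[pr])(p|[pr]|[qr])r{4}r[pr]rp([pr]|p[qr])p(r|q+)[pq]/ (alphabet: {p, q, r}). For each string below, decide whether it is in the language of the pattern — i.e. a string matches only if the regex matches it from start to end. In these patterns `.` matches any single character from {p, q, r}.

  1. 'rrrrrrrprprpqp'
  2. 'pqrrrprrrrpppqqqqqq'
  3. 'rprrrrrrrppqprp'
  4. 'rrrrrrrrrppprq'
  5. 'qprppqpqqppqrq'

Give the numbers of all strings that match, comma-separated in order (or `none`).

1, 3, 4

1 → match
2 → no match
3 → match
4 → match
5 → no match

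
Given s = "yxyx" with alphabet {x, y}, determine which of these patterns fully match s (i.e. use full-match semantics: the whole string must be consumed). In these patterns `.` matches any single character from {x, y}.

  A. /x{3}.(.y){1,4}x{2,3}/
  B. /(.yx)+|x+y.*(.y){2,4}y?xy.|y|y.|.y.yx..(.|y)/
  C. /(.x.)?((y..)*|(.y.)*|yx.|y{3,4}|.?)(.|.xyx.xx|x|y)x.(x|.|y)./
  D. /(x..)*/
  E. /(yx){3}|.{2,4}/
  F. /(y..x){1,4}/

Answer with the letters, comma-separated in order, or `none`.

A → no match — must start with "x"
B → no match
C → no match
D → no match
E → match
F → match

E, F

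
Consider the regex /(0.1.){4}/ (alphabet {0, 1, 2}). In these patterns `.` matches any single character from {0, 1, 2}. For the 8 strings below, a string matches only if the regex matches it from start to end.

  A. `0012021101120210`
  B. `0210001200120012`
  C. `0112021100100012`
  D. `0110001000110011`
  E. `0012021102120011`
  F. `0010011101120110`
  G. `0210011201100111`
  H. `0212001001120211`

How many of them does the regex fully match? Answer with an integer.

8

A → match
B → match
C → match
D → match
E → match
F → match
G → match
H → match
Total matched: 8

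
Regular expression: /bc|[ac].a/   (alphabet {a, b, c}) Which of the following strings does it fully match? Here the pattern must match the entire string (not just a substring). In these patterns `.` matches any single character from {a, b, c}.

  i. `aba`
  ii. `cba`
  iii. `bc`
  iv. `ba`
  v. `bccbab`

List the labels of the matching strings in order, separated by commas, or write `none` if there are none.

i, ii, iii

i. `aba` → match
ii. `cba` → match
iii. `bc` → match
iv. `ba` → no match
v. `bccbab` → no match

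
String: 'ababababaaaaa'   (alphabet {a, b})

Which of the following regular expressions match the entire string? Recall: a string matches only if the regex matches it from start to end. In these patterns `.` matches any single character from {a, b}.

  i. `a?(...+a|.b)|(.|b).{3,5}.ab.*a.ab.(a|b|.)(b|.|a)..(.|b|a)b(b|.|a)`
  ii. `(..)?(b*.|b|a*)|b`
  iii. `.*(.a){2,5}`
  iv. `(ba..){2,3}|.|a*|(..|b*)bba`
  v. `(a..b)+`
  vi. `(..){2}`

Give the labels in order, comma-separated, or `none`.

i, iii

i → match
ii → no match
iii → match
iv → no match
v → no match — must end with 'b'
vi → no match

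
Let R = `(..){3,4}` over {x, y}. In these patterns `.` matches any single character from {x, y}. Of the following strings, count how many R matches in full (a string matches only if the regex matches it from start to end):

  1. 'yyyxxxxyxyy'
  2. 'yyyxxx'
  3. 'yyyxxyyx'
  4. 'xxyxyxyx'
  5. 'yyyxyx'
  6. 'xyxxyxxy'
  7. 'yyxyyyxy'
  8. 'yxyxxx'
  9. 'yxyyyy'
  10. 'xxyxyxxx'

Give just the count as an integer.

9

1 → no match
2 → match
3 → match
4 → match
5 → match
6 → match
7 → match
8 → match
9 → match
10 → match
Total matched: 9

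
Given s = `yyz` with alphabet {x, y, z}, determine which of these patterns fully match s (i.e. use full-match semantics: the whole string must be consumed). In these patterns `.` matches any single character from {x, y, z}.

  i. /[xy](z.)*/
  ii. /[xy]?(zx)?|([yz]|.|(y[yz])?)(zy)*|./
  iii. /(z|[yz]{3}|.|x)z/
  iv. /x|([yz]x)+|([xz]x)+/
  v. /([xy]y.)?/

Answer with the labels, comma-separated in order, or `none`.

v

i → no match
ii → no match
iii → no match
iv → no match — must end with `x`
v → match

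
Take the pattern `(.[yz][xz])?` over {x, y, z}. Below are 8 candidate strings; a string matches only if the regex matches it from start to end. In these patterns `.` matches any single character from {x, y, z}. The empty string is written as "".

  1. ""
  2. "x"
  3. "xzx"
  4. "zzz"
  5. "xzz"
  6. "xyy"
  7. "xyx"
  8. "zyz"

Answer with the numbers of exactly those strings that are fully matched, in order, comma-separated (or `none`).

1, 3, 4, 5, 7, 8

1 → match
2 → no match
3 → match
4 → match
5 → match
6 → no match
7 → match
8 → match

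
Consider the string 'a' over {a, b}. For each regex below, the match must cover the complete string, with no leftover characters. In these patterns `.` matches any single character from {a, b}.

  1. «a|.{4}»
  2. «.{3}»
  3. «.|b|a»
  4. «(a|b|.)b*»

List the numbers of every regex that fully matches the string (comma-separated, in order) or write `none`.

1 → match
2 → no match
3 → match
4 → match

1, 3, 4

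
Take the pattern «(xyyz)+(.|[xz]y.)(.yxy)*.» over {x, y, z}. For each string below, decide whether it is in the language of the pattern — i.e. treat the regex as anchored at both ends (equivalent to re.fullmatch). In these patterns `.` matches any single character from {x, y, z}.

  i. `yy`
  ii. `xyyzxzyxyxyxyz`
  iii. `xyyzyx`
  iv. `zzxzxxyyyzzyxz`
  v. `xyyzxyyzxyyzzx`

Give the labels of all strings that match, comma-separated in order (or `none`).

i → no match — must start with `xyyz`
ii → match
iii → match
iv → no match — must start with `xyyz`
v → match

ii, iii, v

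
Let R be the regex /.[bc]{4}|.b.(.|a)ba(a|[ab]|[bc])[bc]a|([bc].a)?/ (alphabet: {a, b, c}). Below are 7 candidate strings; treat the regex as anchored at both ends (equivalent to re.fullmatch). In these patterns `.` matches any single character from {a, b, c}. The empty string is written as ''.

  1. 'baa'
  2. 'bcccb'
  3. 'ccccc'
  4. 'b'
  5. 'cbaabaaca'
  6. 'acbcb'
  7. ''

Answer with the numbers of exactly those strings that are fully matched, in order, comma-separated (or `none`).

1, 2, 3, 5, 6, 7

1 → match
2 → match
3 → match
4 → no match
5 → match
6 → match
7 → match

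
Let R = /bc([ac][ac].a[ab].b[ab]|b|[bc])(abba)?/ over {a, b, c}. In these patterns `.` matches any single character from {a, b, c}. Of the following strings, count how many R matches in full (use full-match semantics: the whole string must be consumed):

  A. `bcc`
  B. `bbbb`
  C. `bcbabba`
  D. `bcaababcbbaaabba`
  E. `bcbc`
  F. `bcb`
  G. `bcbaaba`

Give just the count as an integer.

3

A → match
B → no match — must start with `bc`
C → match
D → no match
E → no match
F → match
G → no match
Total matched: 3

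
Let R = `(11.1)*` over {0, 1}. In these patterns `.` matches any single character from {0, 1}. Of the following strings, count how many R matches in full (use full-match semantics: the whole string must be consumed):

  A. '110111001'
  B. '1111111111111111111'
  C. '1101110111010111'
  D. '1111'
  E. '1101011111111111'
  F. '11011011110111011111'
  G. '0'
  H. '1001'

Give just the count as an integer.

A → no match
B → no match
C → no match
D → match
E → no match
F → no match
G → no match
H → no match
Total matched: 1

1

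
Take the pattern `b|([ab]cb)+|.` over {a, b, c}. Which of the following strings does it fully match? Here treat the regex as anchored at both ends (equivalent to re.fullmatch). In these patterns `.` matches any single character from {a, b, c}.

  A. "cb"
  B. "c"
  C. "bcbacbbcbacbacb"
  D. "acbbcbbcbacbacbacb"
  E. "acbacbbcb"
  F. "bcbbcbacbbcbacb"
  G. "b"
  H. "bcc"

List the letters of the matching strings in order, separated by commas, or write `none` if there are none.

A → no match
B → match
C → match
D → match
E → match
F → match
G → match
H → no match

B, C, D, E, F, G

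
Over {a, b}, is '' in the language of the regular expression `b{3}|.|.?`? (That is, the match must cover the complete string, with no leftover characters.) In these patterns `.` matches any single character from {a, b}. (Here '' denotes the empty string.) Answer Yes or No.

Yes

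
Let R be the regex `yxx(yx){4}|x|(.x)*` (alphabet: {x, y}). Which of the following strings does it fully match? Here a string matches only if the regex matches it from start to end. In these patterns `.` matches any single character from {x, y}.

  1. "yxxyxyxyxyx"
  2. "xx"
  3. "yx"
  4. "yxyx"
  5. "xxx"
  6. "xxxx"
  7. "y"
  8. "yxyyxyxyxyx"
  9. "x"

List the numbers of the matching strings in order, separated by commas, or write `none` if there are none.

1, 2, 3, 4, 6, 9

1 → match
2 → match
3 → match
4 → match
5 → no match
6 → match
7 → no match
8 → no match
9 → match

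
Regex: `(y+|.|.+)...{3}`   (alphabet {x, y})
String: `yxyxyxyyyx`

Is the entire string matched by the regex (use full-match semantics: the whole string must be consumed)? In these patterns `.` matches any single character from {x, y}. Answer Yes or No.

Yes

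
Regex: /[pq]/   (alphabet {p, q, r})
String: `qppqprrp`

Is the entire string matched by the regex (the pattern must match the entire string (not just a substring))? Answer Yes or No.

No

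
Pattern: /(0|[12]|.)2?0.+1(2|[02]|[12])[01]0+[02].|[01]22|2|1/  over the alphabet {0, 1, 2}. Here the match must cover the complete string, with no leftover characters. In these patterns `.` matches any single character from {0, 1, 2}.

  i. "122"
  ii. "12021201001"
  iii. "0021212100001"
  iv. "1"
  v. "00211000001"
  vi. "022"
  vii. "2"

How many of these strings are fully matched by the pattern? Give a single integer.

i → match
ii → no match
iii → match
iv → match
v → match
vi → match
vii → match
Total matched: 6

6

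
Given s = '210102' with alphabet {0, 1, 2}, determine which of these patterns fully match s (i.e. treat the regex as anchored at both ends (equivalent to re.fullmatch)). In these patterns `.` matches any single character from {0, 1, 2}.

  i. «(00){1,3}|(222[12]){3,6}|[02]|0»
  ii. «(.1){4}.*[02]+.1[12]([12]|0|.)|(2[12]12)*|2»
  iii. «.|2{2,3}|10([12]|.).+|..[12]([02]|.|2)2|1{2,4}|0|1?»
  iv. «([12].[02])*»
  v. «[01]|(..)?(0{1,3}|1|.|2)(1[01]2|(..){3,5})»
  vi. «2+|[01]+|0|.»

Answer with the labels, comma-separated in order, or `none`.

i → no match
ii → no match
iii → no match
iv → match
v → match
vi → no match

iv, v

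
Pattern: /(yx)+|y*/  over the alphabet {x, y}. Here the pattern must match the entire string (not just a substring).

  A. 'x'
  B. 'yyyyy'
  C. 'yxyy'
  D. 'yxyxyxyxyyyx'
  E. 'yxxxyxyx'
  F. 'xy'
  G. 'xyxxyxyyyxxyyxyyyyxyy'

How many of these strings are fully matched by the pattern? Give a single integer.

A → no match
B → match
C → no match
D → no match
E → no match
F → no match
G → no match
Total matched: 1

1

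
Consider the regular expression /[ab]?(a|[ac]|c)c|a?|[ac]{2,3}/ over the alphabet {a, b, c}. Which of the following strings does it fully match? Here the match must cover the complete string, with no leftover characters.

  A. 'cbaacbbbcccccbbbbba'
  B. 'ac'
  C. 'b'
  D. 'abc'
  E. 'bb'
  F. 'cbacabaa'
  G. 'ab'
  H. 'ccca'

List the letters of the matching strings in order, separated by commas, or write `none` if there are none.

B

A → no match
B. 'ac' → match
C. 'b' → no match
D. 'abc' → no match
E. 'bb' → no match
F. 'cbacabaa' → no match
G. 'ab' → no match
H. 'ccca' → no match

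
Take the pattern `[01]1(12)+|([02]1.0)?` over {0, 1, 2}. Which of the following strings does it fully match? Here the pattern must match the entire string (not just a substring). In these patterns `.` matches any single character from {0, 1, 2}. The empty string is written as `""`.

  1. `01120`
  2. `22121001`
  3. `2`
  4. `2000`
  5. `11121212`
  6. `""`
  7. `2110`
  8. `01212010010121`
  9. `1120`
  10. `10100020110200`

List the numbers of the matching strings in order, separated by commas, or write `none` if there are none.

1 → no match
2 → no match
3 → no match
4 → no match
5 → match
6 → match
7 → match
8 → no match
9 → no match
10 → no match

5, 6, 7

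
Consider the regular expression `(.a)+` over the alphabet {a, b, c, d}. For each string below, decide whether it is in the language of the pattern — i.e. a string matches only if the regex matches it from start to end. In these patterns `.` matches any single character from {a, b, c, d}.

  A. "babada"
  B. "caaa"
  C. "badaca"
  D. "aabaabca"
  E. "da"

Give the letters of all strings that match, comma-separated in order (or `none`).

A → match
B → match
C → match
D → no match
E → match

A, B, C, E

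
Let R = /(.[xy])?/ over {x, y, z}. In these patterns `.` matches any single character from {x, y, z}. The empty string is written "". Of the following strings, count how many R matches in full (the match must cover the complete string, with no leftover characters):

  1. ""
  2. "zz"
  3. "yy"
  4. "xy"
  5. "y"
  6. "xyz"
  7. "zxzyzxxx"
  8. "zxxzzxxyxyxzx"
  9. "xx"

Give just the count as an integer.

4

1. "" → match
2. "zz" → no match
3. "yy" → match
4. "xy" → match
5. "y" → no match
6. "xyz" → no match
7. "zxzyzxxx" → no match
8 → no match
9. "xx" → match
Total matched: 4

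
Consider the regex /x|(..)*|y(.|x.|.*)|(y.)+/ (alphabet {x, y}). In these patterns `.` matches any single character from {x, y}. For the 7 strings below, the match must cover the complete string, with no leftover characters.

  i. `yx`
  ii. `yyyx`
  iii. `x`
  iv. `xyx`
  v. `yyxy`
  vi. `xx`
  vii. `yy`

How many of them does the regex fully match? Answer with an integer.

6

i → match
ii → match
iii → match
iv → no match
v → match
vi → match
vii → match
Total matched: 6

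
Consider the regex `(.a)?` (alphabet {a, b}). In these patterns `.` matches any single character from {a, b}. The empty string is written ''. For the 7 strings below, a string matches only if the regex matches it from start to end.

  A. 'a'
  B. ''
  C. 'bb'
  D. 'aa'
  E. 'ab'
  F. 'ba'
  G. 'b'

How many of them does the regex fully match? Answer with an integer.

A → no match
B → match
C → no match
D → match
E → no match
F → match
G → no match
Total matched: 3

3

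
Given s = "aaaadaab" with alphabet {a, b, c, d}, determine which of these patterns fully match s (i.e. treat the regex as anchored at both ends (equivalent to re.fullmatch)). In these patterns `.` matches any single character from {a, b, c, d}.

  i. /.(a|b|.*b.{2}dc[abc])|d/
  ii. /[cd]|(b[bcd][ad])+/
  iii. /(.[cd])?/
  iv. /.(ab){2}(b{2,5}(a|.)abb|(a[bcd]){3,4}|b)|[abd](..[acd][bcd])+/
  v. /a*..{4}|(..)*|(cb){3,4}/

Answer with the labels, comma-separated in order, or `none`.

i → no match
ii → no match
iii → no match
iv → no match
v → match

v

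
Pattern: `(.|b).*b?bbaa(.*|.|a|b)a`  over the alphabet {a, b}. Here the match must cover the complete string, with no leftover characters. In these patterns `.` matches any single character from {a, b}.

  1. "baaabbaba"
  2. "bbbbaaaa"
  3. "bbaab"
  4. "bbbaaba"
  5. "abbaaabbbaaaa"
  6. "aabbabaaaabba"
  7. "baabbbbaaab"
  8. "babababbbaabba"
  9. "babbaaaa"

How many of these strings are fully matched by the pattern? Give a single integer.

1 → no match
2 → match
3 → no match — must end with "a"
4 → match
5 → match
6 → no match
7 → no match — must end with "a"
8 → match
9 → match
Total matched: 5

5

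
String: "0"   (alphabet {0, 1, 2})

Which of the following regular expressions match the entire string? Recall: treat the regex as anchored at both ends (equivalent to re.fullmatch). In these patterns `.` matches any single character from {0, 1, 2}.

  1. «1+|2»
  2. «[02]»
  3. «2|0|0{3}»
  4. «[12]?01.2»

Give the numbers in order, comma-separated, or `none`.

1 → no match
2 → match
3 → match
4 → no match — must end with "2"

2, 3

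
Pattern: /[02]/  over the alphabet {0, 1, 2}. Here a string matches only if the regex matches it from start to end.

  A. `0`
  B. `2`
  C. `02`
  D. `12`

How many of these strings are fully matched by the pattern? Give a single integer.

2

A → match
B → match
C → no match
D → no match
Total matched: 2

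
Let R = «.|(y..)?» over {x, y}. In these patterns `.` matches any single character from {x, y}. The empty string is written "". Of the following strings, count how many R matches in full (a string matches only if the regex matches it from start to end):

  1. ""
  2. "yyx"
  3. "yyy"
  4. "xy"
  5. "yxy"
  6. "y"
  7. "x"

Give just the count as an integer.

1 → match
2 → match
3 → match
4 → no match
5 → match
6 → match
7 → match
Total matched: 6

6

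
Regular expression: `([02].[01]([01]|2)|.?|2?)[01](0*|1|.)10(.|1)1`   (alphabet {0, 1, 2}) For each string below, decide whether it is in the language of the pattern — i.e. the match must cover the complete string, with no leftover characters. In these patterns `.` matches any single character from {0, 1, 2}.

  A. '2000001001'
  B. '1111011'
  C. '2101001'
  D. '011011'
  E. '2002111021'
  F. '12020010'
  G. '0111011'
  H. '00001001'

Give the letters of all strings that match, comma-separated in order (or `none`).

A → match
B → match
C → match
D → match
E → match
F → no match — must end with '1'
G → match
H → match

A, B, C, D, E, G, H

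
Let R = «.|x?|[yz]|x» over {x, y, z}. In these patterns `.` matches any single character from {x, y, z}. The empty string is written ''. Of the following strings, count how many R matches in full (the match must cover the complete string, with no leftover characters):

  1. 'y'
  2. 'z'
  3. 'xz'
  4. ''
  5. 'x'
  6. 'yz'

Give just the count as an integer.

1 → match
2 → match
3 → no match
4 → match
5 → match
6 → no match
Total matched: 4

4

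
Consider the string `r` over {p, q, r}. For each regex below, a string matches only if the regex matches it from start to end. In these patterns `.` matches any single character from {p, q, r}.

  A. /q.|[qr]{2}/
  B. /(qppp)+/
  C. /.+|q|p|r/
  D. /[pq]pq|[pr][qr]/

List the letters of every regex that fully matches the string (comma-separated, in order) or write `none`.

C

A → no match
B → no match — must start with `qppp`
C → match
D → no match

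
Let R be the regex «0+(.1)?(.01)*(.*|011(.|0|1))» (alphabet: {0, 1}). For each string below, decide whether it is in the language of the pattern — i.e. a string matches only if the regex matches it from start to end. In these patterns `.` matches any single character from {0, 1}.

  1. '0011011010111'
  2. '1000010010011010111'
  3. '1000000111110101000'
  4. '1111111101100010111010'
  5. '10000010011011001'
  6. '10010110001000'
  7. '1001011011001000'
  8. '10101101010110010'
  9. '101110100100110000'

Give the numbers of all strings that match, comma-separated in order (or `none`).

1 → match
2 → no match — must start with '0'
3 → no match — must start with '0'
4 → no match — must start with '0'
5 → no match — must start with '0'
6 → no match — must start with '0'
7 → no match — must start with '0'
8 → no match — must start with '0'
9 → no match — must start with '0'

1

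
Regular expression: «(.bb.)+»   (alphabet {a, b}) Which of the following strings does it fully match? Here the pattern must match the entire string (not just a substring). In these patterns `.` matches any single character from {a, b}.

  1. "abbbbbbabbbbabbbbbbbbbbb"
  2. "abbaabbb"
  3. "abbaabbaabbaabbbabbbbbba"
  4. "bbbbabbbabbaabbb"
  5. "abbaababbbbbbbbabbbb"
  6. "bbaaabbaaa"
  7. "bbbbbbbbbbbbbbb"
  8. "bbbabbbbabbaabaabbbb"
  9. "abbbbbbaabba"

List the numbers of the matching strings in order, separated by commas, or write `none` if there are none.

1, 2, 3, 4, 9

1 → match
2 → match
3 → match
4 → match
5 → no match
6 → no match
7 → no match
8 → no match
9 → match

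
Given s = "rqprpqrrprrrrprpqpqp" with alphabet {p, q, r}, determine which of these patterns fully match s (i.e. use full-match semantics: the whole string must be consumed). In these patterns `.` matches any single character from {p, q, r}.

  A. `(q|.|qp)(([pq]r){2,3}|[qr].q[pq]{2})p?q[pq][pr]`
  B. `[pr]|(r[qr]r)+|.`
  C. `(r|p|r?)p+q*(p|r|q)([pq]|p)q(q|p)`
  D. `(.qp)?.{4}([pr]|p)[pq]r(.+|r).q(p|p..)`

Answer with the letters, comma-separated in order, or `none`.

D

A → no match
B → no match
C → no match
D → match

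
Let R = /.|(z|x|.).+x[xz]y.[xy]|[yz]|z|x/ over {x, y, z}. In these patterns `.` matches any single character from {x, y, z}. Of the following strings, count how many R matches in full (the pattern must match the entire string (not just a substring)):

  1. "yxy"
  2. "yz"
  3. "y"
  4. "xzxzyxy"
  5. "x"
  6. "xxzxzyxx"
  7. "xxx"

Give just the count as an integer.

4

1 → no match
2 → no match
3 → match
4 → match
5 → match
6 → match
7 → no match
Total matched: 4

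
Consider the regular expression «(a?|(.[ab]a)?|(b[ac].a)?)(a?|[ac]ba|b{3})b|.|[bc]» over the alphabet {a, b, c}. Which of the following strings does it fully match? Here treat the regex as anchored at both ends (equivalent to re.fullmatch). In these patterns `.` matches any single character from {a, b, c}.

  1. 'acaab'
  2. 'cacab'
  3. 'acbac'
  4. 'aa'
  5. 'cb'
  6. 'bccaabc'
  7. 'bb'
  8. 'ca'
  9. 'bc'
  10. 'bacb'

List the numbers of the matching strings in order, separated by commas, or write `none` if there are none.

1. 'acaab' → no match
2. 'cacab' → no match
3. 'acbac' → no match
4. 'aa' → no match
5. 'cb' → no match
6. 'bccaabc' → no match
7. 'bb' → no match
8. 'ca' → no match
9. 'bc' → no match
10. 'bacb' → no match

none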